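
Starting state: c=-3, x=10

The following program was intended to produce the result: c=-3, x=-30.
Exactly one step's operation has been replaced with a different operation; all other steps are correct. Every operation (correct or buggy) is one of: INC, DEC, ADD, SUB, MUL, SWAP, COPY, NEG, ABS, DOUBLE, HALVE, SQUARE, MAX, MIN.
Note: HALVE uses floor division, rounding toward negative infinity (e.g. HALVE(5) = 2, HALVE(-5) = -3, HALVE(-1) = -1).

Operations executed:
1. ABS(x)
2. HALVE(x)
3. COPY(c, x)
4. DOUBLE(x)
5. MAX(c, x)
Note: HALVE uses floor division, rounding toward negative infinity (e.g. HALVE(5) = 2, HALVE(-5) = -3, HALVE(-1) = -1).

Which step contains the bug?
Step 3

Trace with buggy code:
Initial: c=-3, x=10
After step 1: c=-3, x=10
After step 2: c=-3, x=5
After step 3: c=5, x=5
After step 4: c=5, x=10
After step 5: c=10, x=10
Actual final c=10, x=10 ≠ expected c=-3, x=-30.
Step 3 is the only position where a single-operation replacement can produce the expected result.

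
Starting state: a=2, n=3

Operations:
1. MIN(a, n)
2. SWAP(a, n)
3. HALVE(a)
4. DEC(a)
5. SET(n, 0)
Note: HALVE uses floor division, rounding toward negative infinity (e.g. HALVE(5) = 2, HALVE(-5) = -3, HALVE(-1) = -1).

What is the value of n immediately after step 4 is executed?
n = 2

Tracing n through execution:
Initial: n = 3
After step 1 (MIN(a, n)): n = 3
After step 2 (SWAP(a, n)): n = 2
After step 3 (HALVE(a)): n = 2
After step 4 (DEC(a)): n = 2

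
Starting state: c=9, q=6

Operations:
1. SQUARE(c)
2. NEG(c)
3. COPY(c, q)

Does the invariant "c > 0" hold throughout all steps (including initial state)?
No, violated after step 2

The invariant is violated after step 2.

State at each step:
Initial: c=9, q=6
After step 1: c=81, q=6
After step 2: c=-81, q=6
After step 3: c=6, q=6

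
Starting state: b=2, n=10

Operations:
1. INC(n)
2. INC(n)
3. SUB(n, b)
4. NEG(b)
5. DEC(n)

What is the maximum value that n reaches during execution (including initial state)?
12

Values of n at each step:
Initial: n = 10
After step 1: n = 11
After step 2: n = 12 ← maximum
After step 3: n = 10
After step 4: n = 10
After step 5: n = 9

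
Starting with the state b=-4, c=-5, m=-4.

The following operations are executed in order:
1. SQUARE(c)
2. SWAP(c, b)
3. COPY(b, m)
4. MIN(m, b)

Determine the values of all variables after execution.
{b: -4, c: -4, m: -4}

Step-by-step execution:
Initial: b=-4, c=-5, m=-4
After step 1 (SQUARE(c)): b=-4, c=25, m=-4
After step 2 (SWAP(c, b)): b=25, c=-4, m=-4
After step 3 (COPY(b, m)): b=-4, c=-4, m=-4
After step 4 (MIN(m, b)): b=-4, c=-4, m=-4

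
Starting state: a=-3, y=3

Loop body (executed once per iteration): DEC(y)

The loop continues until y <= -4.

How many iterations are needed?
7

Tracing iterations:
Initial: a=-3, y=3
After iteration 1: a=-3, y=2
After iteration 2: a=-3, y=1
After iteration 3: a=-3, y=0
After iteration 4: a=-3, y=-1
After iteration 5: a=-3, y=-2
After iteration 6: a=-3, y=-3
After iteration 7: a=-3, y=-4
y <= -4 now holds, so the loop exits after 7 iterations.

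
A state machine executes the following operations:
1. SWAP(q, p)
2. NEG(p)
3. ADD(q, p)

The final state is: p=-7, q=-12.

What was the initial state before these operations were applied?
p=-5, q=7

Working backwards:
Final state: p=-7, q=-12
Before step 3 (ADD(q, p)): p=-7, q=-5
Before step 2 (NEG(p)): p=7, q=-5
Before step 1 (SWAP(q, p)): p=-5, q=7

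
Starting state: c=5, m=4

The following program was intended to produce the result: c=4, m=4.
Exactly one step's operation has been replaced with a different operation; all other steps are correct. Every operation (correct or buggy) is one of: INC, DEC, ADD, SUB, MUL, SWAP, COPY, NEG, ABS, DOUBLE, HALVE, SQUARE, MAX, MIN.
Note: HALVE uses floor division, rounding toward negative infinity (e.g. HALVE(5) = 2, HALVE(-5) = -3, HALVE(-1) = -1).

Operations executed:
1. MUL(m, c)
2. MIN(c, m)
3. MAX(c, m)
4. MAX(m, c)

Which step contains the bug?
Step 1

Trace with buggy code:
Initial: c=5, m=4
After step 1: c=5, m=20
After step 2: c=5, m=20
After step 3: c=20, m=20
After step 4: c=20, m=20
Actual final c=20, m=20 ≠ expected c=4, m=4.
Step 1 is the only position where a single-operation replacement can produce the expected result.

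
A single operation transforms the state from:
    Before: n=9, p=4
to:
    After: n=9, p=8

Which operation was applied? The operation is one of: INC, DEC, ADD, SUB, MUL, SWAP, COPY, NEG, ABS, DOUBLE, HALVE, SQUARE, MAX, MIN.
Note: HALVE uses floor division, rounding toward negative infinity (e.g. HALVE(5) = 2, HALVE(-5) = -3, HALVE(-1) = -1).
DOUBLE(p)

Analyzing the change:
Before: n=9, p=4
After: n=9, p=8
Variable p changed from 4 to 8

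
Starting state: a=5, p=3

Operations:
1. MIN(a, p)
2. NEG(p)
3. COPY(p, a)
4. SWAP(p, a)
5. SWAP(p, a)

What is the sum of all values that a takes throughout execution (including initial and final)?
20

Values of a at each step:
Initial: a = 5
After step 1: a = 3
After step 2: a = 3
After step 3: a = 3
After step 4: a = 3
After step 5: a = 3
Sum = 5 + 3 + 3 + 3 + 3 + 3 = 20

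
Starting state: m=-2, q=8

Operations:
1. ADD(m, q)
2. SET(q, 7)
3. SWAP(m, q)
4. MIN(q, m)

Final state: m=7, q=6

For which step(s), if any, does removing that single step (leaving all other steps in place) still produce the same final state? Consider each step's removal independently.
Step(s) 4

Testing removal of each single step:
Without step 1: final = m=7, q=-2 (different)
Without step 2: final = m=8, q=6 (different)
Without step 3: final = m=6, q=6 (different)
Without step 4: final = m=7, q=6 (same)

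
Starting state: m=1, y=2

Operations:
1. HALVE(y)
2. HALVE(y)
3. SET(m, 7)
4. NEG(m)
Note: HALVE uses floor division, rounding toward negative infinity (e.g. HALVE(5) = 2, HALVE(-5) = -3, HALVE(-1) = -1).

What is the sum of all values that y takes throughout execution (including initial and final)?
3

Values of y at each step:
Initial: y = 2
After step 1: y = 1
After step 2: y = 0
After step 3: y = 0
After step 4: y = 0
Sum = 2 + 1 + 0 + 0 + 0 = 3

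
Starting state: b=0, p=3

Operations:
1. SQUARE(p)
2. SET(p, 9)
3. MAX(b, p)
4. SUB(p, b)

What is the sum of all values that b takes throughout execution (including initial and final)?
18

Values of b at each step:
Initial: b = 0
After step 1: b = 0
After step 2: b = 0
After step 3: b = 9
After step 4: b = 9
Sum = 0 + 0 + 0 + 9 + 9 = 18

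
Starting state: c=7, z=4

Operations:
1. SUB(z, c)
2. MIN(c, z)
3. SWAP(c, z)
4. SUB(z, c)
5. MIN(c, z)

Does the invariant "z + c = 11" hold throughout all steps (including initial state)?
No, violated after step 1

The invariant is violated after step 1.

State at each step:
Initial: c=7, z=4
After step 1: c=7, z=-3
After step 2: c=-3, z=-3
After step 3: c=-3, z=-3
After step 4: c=-3, z=0
After step 5: c=-3, z=0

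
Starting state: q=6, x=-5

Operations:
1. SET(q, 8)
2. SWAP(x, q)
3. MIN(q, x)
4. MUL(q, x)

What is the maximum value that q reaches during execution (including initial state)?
8

Values of q at each step:
Initial: q = 6
After step 1: q = 8 ← maximum
After step 2: q = -5
After step 3: q = -5
After step 4: q = -40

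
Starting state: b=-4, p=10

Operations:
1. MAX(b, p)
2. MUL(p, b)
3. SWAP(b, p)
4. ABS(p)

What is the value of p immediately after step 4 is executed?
p = 10

Tracing p through execution:
Initial: p = 10
After step 1 (MAX(b, p)): p = 10
After step 2 (MUL(p, b)): p = 100
After step 3 (SWAP(b, p)): p = 10
After step 4 (ABS(p)): p = 10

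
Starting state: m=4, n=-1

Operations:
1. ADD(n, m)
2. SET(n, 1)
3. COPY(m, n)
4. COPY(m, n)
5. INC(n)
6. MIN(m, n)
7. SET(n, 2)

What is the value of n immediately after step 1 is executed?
n = 3

Tracing n through execution:
Initial: n = -1
After step 1 (ADD(n, m)): n = 3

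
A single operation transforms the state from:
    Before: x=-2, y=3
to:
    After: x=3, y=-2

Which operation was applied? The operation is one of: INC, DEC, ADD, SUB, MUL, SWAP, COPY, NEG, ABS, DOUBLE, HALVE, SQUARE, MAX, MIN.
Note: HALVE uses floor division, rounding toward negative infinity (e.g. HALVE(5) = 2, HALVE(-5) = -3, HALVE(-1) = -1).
SWAP(y, x)

Analyzing the change:
Before: x=-2, y=3
After: x=3, y=-2
Variable y changed from 3 to -2
Variable x changed from -2 to 3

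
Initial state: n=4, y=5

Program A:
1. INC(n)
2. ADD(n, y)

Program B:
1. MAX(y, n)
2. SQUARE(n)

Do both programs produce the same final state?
No

Program A final state: n=10, y=5
Program B final state: n=16, y=5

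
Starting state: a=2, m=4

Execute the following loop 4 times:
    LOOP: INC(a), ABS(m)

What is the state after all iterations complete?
a=6, m=4

Iteration trace:
Start: a=2, m=4
After iteration 1: a=3, m=4
After iteration 2: a=4, m=4
After iteration 3: a=5, m=4
After iteration 4: a=6, m=4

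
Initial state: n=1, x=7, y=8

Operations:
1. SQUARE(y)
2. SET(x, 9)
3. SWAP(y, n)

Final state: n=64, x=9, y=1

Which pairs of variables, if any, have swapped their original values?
None

Comparing initial and final values:
x: 7 → 9
y: 8 → 1
n: 1 → 64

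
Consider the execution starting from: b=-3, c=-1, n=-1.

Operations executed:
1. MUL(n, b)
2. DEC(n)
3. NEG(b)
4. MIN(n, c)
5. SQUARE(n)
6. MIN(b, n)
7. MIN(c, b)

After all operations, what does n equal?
n = 1

Tracing execution:
Step 1: MUL(n, b) → n = 3
Step 2: DEC(n) → n = 2
Step 3: NEG(b) → n = 2
Step 4: MIN(n, c) → n = -1
Step 5: SQUARE(n) → n = 1
Step 6: MIN(b, n) → n = 1
Step 7: MIN(c, b) → n = 1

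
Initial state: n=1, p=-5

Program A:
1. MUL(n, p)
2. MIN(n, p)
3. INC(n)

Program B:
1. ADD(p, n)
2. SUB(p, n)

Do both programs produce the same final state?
No

Program A final state: n=-4, p=-5
Program B final state: n=1, p=-5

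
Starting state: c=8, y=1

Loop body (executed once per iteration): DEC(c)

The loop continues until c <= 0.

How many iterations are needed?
8

Tracing iterations:
Initial: c=8, y=1
After iteration 1: c=7, y=1
After iteration 2: c=6, y=1
After iteration 3: c=5, y=1
After iteration 4: c=4, y=1
After iteration 5: c=3, y=1
After iteration 6: c=2, y=1
After iteration 7: c=1, y=1
After iteration 8: c=0, y=1
c <= 0 now holds, so the loop exits after 8 iterations.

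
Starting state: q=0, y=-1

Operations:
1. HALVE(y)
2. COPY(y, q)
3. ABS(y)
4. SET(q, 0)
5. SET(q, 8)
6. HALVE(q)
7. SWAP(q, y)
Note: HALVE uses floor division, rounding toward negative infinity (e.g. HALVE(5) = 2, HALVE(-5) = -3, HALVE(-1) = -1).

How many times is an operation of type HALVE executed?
2

Counting HALVE operations:
Step 1: HALVE(y) ← HALVE
Step 6: HALVE(q) ← HALVE
Total: 2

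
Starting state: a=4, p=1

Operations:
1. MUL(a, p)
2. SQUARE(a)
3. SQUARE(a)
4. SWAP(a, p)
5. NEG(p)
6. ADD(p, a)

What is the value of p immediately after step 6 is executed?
p = -255

Tracing p through execution:
Initial: p = 1
After step 1 (MUL(a, p)): p = 1
After step 2 (SQUARE(a)): p = 1
After step 3 (SQUARE(a)): p = 1
After step 4 (SWAP(a, p)): p = 256
After step 5 (NEG(p)): p = -256
After step 6 (ADD(p, a)): p = -255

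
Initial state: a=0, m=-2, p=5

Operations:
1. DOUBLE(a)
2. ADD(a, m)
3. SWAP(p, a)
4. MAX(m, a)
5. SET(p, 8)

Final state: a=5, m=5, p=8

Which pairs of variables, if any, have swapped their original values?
None

Comparing initial and final values:
a: 0 → 5
m: -2 → 5
p: 5 → 8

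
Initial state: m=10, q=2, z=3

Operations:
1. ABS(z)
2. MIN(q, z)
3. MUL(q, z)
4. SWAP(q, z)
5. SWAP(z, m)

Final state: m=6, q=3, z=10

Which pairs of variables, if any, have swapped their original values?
None

Comparing initial and final values:
z: 3 → 10
q: 2 → 3
m: 10 → 6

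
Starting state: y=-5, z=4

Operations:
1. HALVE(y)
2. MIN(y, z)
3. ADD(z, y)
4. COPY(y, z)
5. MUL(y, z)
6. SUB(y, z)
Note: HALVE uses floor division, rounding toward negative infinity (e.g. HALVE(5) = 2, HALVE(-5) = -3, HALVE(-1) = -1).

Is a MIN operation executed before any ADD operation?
Yes

First MIN: step 2
First ADD: step 3
Since 2 < 3, MIN comes first.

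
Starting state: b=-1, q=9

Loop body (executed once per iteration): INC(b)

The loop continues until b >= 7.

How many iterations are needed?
8

Tracing iterations:
Initial: b=-1, q=9
After iteration 1: b=0, q=9
After iteration 2: b=1, q=9
After iteration 3: b=2, q=9
After iteration 4: b=3, q=9
After iteration 5: b=4, q=9
After iteration 6: b=5, q=9
After iteration 7: b=6, q=9
After iteration 8: b=7, q=9
b >= 7 now holds, so the loop exits after 8 iterations.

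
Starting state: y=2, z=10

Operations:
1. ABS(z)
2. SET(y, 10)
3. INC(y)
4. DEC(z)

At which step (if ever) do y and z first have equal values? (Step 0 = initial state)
Step 2

y and z first become equal after step 2.

Comparing values at each step:
Initial: y=2, z=10
After step 1: y=2, z=10
After step 2: y=10, z=10 ← equal!
After step 3: y=11, z=10
After step 4: y=11, z=9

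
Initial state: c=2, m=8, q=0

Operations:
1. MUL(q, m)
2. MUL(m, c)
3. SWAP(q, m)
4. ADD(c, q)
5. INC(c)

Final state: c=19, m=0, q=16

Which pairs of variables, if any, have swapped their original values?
None

Comparing initial and final values:
m: 8 → 0
c: 2 → 19
q: 0 → 16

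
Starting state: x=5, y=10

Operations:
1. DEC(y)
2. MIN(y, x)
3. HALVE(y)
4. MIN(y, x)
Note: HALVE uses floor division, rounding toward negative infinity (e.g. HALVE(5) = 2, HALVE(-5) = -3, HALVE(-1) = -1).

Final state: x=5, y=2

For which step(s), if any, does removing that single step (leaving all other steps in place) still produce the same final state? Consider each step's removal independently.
Step(s) 1, 4

Testing removal of each single step:
Without step 1: final = x=5, y=2 (same)
Without step 2: final = x=5, y=4 (different)
Without step 3: final = x=5, y=5 (different)
Without step 4: final = x=5, y=2 (same)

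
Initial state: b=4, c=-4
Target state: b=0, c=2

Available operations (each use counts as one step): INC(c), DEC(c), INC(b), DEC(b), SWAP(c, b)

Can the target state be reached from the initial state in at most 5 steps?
No

The target state cannot be reached within 5 steps.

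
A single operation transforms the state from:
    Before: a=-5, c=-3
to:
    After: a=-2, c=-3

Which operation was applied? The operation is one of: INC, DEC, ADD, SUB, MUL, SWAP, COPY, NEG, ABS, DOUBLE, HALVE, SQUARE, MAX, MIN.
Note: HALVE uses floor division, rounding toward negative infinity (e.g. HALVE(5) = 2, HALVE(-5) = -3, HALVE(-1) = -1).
SUB(a, c)

Analyzing the change:
Before: a=-5, c=-3
After: a=-2, c=-3
Variable a changed from -5 to -2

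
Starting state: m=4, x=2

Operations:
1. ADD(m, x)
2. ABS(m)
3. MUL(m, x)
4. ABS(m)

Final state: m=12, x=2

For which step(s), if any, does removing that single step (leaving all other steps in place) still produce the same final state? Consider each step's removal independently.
Step(s) 2, 4

Testing removal of each single step:
Without step 1: final = m=8, x=2 (different)
Without step 2: final = m=12, x=2 (same)
Without step 3: final = m=6, x=2 (different)
Without step 4: final = m=12, x=2 (same)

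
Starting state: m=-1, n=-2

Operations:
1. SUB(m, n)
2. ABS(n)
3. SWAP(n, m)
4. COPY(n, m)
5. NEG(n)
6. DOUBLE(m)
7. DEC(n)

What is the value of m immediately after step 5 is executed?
m = 2

Tracing m through execution:
Initial: m = -1
After step 1 (SUB(m, n)): m = 1
After step 2 (ABS(n)): m = 1
After step 3 (SWAP(n, m)): m = 2
After step 4 (COPY(n, m)): m = 2
After step 5 (NEG(n)): m = 2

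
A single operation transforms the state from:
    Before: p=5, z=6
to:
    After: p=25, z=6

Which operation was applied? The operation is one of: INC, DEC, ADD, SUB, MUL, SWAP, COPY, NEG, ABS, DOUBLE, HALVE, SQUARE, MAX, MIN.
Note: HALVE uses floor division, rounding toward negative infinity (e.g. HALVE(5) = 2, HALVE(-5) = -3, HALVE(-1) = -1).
SQUARE(p)

Analyzing the change:
Before: p=5, z=6
After: p=25, z=6
Variable p changed from 5 to 25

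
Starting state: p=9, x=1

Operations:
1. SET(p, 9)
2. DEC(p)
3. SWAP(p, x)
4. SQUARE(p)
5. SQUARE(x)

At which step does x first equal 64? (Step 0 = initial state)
Step 5

Tracing x:
Initial: x = 1
After step 1: x = 1
After step 2: x = 1
After step 3: x = 8
After step 4: x = 8
After step 5: x = 64 ← first occurrence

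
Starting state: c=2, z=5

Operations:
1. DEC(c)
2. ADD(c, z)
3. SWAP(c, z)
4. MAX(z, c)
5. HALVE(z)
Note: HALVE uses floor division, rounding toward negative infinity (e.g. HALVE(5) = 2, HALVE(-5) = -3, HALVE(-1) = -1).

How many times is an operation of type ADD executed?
1

Counting ADD operations:
Step 2: ADD(c, z) ← ADD
Total: 1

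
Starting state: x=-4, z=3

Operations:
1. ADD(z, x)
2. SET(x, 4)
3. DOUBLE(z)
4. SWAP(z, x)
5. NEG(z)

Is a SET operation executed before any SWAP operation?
Yes

First SET: step 2
First SWAP: step 4
Since 2 < 4, SET comes first.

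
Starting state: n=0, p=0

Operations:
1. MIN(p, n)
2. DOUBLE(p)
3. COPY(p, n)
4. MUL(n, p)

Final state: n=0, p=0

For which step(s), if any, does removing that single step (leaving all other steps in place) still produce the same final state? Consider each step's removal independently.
Step(s) 1, 2, 3, 4

Testing removal of each single step:
Without step 1: final = n=0, p=0 (same)
Without step 2: final = n=0, p=0 (same)
Without step 3: final = n=0, p=0 (same)
Without step 4: final = n=0, p=0 (same)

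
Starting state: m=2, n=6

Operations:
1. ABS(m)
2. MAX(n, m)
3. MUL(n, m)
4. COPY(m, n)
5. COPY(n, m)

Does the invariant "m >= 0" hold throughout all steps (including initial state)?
Yes

The invariant holds at every step.

State at each step:
Initial: m=2, n=6
After step 1: m=2, n=6
After step 2: m=2, n=6
After step 3: m=2, n=12
After step 4: m=12, n=12
After step 5: m=12, n=12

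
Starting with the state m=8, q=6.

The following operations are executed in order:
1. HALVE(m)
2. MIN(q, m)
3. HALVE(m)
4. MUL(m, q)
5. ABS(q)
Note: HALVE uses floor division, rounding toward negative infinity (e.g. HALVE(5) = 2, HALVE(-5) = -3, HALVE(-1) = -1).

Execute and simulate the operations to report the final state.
{m: 8, q: 4}

Step-by-step execution:
Initial: m=8, q=6
After step 1 (HALVE(m)): m=4, q=6
After step 2 (MIN(q, m)): m=4, q=4
After step 3 (HALVE(m)): m=2, q=4
After step 4 (MUL(m, q)): m=8, q=4
After step 5 (ABS(q)): m=8, q=4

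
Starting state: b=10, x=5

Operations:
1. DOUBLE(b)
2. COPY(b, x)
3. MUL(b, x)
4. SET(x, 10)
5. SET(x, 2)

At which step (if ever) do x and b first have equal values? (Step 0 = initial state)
Step 2

x and b first become equal after step 2.

Comparing values at each step:
Initial: x=5, b=10
After step 1: x=5, b=20
After step 2: x=5, b=5 ← equal!
After step 3: x=5, b=25
After step 4: x=10, b=25
After step 5: x=2, b=25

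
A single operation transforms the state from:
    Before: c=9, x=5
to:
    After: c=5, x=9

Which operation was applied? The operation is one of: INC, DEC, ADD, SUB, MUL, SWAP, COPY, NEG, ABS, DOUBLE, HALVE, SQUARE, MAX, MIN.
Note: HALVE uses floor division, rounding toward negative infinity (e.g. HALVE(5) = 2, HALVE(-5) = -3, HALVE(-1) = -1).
SWAP(c, x)

Analyzing the change:
Before: c=9, x=5
After: c=5, x=9
Variable c changed from 9 to 5
Variable x changed from 5 to 9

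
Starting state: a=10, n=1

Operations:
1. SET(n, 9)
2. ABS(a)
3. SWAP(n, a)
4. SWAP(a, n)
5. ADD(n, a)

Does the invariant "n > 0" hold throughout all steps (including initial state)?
Yes

The invariant holds at every step.

State at each step:
Initial: a=10, n=1
After step 1: a=10, n=9
After step 2: a=10, n=9
After step 3: a=9, n=10
After step 4: a=10, n=9
After step 5: a=10, n=19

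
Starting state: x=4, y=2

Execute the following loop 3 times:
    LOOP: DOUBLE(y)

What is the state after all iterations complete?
x=4, y=16

Iteration trace:
Start: x=4, y=2
After iteration 1: x=4, y=4
After iteration 2: x=4, y=8
After iteration 3: x=4, y=16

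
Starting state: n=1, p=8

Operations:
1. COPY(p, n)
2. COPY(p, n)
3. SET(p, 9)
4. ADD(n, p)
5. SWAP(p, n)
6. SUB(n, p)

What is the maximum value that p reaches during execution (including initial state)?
10

Values of p at each step:
Initial: p = 8
After step 1: p = 1
After step 2: p = 1
After step 3: p = 9
After step 4: p = 9
After step 5: p = 10 ← maximum
After step 6: p = 10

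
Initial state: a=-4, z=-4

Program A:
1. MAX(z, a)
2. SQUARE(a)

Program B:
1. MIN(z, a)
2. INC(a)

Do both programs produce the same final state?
No

Program A final state: a=16, z=-4
Program B final state: a=-3, z=-4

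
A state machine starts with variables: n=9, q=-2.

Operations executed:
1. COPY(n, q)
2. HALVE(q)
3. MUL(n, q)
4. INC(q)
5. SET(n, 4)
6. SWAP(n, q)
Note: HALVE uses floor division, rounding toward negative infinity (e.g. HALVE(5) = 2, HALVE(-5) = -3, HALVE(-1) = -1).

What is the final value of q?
q = 4

Tracing execution:
Step 1: COPY(n, q) → q = -2
Step 2: HALVE(q) → q = -1
Step 3: MUL(n, q) → q = -1
Step 4: INC(q) → q = 0
Step 5: SET(n, 4) → q = 0
Step 6: SWAP(n, q) → q = 4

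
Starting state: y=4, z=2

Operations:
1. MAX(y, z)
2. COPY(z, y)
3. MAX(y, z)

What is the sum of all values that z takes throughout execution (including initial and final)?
12

Values of z at each step:
Initial: z = 2
After step 1: z = 2
After step 2: z = 4
After step 3: z = 4
Sum = 2 + 2 + 4 + 4 = 12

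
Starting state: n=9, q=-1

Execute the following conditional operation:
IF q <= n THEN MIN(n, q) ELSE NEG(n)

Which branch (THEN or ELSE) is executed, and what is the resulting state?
Branch: THEN, Final state: n=-1, q=-1

Evaluating condition: q <= n
q = -1, n = 9
Condition is True, so THEN branch executes
After MIN(n, q): n=-1, q=-1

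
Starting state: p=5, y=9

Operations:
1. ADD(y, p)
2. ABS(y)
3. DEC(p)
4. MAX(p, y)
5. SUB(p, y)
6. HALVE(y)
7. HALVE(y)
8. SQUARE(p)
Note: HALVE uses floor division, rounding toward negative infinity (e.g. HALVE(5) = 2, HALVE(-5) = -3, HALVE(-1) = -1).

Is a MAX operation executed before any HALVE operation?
Yes

First MAX: step 4
First HALVE: step 6
Since 4 < 6, MAX comes first.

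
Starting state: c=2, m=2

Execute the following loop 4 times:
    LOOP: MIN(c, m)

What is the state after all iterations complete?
c=2, m=2

Iteration trace:
Start: c=2, m=2
After iteration 1: c=2, m=2
After iteration 2: c=2, m=2
After iteration 3: c=2, m=2
After iteration 4: c=2, m=2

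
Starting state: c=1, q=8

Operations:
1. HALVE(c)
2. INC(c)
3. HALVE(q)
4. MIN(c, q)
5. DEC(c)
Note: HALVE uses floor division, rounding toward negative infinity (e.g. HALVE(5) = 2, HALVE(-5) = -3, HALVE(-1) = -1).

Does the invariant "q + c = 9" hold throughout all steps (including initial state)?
No, violated after step 1

The invariant is violated after step 1.

State at each step:
Initial: c=1, q=8
After step 1: c=0, q=8
After step 2: c=1, q=8
After step 3: c=1, q=4
After step 4: c=1, q=4
After step 5: c=0, q=4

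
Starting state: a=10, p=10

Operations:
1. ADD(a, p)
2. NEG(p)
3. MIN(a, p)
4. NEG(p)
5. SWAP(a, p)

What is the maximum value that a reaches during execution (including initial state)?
20

Values of a at each step:
Initial: a = 10
After step 1: a = 20 ← maximum
After step 2: a = 20
After step 3: a = -10
After step 4: a = -10
After step 5: a = 10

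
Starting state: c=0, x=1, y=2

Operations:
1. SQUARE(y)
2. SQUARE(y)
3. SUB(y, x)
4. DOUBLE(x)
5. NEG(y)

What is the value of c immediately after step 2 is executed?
c = 0

Tracing c through execution:
Initial: c = 0
After step 1 (SQUARE(y)): c = 0
After step 2 (SQUARE(y)): c = 0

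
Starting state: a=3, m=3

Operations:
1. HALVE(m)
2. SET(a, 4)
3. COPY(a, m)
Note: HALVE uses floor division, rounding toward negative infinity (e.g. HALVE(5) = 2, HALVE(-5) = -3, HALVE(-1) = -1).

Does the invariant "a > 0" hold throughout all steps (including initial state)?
Yes

The invariant holds at every step.

State at each step:
Initial: a=3, m=3
After step 1: a=3, m=1
After step 2: a=4, m=1
After step 3: a=1, m=1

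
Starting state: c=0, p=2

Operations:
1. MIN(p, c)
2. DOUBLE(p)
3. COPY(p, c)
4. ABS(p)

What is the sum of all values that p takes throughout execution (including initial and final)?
2

Values of p at each step:
Initial: p = 2
After step 1: p = 0
After step 2: p = 0
After step 3: p = 0
After step 4: p = 0
Sum = 2 + 0 + 0 + 0 + 0 = 2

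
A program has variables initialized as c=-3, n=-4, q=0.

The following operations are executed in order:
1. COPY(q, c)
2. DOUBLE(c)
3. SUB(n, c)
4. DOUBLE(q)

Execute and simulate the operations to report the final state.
{c: -6, n: 2, q: -6}

Step-by-step execution:
Initial: c=-3, n=-4, q=0
After step 1 (COPY(q, c)): c=-3, n=-4, q=-3
After step 2 (DOUBLE(c)): c=-6, n=-4, q=-3
After step 3 (SUB(n, c)): c=-6, n=2, q=-3
After step 4 (DOUBLE(q)): c=-6, n=2, q=-6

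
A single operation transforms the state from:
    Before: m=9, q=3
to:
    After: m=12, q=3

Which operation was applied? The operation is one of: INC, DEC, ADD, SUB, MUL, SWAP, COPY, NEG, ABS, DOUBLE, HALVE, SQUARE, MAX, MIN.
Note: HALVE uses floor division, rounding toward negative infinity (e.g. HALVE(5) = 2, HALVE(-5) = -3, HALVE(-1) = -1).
ADD(m, q)

Analyzing the change:
Before: m=9, q=3
After: m=12, q=3
Variable m changed from 9 to 12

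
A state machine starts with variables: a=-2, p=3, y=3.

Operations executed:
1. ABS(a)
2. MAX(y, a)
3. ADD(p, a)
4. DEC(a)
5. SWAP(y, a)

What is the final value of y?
y = 1

Tracing execution:
Step 1: ABS(a) → y = 3
Step 2: MAX(y, a) → y = 3
Step 3: ADD(p, a) → y = 3
Step 4: DEC(a) → y = 3
Step 5: SWAP(y, a) → y = 1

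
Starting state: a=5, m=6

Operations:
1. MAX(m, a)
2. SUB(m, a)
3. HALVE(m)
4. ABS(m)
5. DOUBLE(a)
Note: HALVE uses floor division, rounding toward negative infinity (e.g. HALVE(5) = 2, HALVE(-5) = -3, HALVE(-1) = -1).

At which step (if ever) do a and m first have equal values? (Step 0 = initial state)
Never

a and m never become equal during execution.

Comparing values at each step:
Initial: a=5, m=6
After step 1: a=5, m=6
After step 2: a=5, m=1
After step 3: a=5, m=0
After step 4: a=5, m=0
After step 5: a=10, m=0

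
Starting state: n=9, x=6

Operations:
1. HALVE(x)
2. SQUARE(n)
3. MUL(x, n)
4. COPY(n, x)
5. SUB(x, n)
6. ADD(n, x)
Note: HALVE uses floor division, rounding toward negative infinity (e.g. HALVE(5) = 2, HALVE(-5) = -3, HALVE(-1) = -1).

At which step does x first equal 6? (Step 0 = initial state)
Step 0

Tracing x:
Initial: x = 6 ← first occurrence
After step 1: x = 3
After step 2: x = 3
After step 3: x = 243
After step 4: x = 243
After step 5: x = 0
After step 6: x = 0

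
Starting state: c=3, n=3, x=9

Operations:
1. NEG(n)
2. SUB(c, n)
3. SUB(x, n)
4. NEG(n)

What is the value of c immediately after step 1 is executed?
c = 3

Tracing c through execution:
Initial: c = 3
After step 1 (NEG(n)): c = 3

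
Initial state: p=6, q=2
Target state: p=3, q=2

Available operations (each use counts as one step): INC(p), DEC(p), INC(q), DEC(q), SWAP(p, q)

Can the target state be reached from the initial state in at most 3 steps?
Yes

Path (3 steps): DEC(p) → DEC(p) → DEC(p)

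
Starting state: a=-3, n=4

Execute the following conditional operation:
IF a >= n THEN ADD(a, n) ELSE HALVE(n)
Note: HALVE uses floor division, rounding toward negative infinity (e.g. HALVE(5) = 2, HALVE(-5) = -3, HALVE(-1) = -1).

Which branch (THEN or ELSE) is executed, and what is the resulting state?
Branch: ELSE, Final state: a=-3, n=2

Evaluating condition: a >= n
a = -3, n = 4
Condition is False, so ELSE branch executes
After HALVE(n): a=-3, n=2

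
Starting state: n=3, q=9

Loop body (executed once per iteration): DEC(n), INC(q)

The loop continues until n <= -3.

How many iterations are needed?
6

Tracing iterations:
Initial: n=3, q=9
After iteration 1: n=2, q=10
After iteration 2: n=1, q=11
After iteration 3: n=0, q=12
After iteration 4: n=-1, q=13
After iteration 5: n=-2, q=14
After iteration 6: n=-3, q=15
n <= -3 now holds, so the loop exits after 6 iterations.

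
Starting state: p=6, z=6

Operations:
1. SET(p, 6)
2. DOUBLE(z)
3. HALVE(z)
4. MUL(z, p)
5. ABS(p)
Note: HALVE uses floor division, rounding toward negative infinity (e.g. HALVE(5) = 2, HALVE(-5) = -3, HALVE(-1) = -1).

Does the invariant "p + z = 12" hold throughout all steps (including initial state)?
No, violated after step 2

The invariant is violated after step 2.

State at each step:
Initial: p=6, z=6
After step 1: p=6, z=6
After step 2: p=6, z=12
After step 3: p=6, z=6
After step 4: p=6, z=36
After step 5: p=6, z=36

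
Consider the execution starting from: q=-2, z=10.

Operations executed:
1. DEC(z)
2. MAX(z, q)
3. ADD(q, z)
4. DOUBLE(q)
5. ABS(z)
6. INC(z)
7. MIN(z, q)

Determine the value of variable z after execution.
z = 10

Tracing execution:
Step 1: DEC(z) → z = 9
Step 2: MAX(z, q) → z = 9
Step 3: ADD(q, z) → z = 9
Step 4: DOUBLE(q) → z = 9
Step 5: ABS(z) → z = 9
Step 6: INC(z) → z = 10
Step 7: MIN(z, q) → z = 10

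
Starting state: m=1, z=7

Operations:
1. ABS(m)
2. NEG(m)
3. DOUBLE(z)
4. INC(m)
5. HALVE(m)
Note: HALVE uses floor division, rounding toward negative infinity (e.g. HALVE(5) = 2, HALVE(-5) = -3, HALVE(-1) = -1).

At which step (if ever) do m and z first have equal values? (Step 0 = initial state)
Never

m and z never become equal during execution.

Comparing values at each step:
Initial: m=1, z=7
After step 1: m=1, z=7
After step 2: m=-1, z=7
After step 3: m=-1, z=14
After step 4: m=0, z=14
After step 5: m=0, z=14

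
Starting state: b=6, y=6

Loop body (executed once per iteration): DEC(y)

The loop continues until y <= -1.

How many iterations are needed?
7

Tracing iterations:
Initial: b=6, y=6
After iteration 1: b=6, y=5
After iteration 2: b=6, y=4
After iteration 3: b=6, y=3
After iteration 4: b=6, y=2
After iteration 5: b=6, y=1
After iteration 6: b=6, y=0
After iteration 7: b=6, y=-1
y <= -1 now holds, so the loop exits after 7 iterations.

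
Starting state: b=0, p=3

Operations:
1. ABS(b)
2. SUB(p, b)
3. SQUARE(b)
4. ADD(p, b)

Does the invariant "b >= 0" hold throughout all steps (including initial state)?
Yes

The invariant holds at every step.

State at each step:
Initial: b=0, p=3
After step 1: b=0, p=3
After step 2: b=0, p=3
After step 3: b=0, p=3
After step 4: b=0, p=3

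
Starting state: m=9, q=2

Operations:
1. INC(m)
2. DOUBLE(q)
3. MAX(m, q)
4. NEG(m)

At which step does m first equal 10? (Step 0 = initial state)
Step 1

Tracing m:
Initial: m = 9
After step 1: m = 10 ← first occurrence
After step 2: m = 10
After step 3: m = 10
After step 4: m = -10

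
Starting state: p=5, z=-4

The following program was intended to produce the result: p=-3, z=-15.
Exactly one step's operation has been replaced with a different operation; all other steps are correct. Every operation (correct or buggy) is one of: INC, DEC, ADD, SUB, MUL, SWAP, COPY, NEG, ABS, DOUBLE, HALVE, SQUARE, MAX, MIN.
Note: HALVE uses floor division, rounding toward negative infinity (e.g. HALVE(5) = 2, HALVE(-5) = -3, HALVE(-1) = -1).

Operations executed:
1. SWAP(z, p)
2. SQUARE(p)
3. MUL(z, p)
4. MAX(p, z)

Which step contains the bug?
Step 2

Trace with buggy code:
Initial: p=5, z=-4
After step 1: p=-4, z=5
After step 2: p=16, z=5
After step 3: p=16, z=80
After step 4: p=80, z=80
Actual final p=80, z=80 ≠ expected p=-3, z=-15.
Step 2 is the only position where a single-operation replacement can produce the expected result.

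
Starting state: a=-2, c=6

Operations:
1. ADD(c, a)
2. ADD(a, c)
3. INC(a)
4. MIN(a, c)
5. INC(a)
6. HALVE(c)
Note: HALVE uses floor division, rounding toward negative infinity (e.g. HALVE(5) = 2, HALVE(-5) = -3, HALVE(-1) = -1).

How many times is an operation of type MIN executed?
1

Counting MIN operations:
Step 4: MIN(a, c) ← MIN
Total: 1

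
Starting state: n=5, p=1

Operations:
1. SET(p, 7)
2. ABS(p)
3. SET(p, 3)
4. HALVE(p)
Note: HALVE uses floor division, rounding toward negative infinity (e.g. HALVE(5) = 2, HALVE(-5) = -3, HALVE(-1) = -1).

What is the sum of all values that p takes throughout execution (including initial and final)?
19

Values of p at each step:
Initial: p = 1
After step 1: p = 7
After step 2: p = 7
After step 3: p = 3
After step 4: p = 1
Sum = 1 + 7 + 7 + 3 + 1 = 19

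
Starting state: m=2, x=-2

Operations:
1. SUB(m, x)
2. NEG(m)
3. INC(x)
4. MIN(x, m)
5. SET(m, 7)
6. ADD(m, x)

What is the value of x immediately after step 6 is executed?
x = -4

Tracing x through execution:
Initial: x = -2
After step 1 (SUB(m, x)): x = -2
After step 2 (NEG(m)): x = -2
After step 3 (INC(x)): x = -1
After step 4 (MIN(x, m)): x = -4
After step 5 (SET(m, 7)): x = -4
After step 6 (ADD(m, x)): x = -4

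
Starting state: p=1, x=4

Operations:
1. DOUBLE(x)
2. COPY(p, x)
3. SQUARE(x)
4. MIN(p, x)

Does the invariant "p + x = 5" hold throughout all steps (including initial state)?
No, violated after step 1

The invariant is violated after step 1.

State at each step:
Initial: p=1, x=4
After step 1: p=1, x=8
After step 2: p=8, x=8
After step 3: p=8, x=64
After step 4: p=8, x=64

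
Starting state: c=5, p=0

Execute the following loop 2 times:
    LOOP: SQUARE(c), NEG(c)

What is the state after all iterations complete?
c=-625, p=0

Iteration trace:
Start: c=5, p=0
After iteration 1: c=-25, p=0
After iteration 2: c=-625, p=0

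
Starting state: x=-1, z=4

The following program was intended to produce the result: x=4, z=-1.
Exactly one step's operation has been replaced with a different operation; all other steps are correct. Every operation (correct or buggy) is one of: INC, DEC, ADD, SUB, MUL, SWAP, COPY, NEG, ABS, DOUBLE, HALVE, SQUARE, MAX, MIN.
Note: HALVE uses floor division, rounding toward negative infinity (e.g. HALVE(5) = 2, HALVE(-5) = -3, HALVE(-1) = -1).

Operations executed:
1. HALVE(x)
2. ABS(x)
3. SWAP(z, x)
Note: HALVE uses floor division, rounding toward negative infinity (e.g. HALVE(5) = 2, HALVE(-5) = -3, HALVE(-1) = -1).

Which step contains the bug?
Step 2

Trace with buggy code:
Initial: x=-1, z=4
After step 1: x=-1, z=4
After step 2: x=1, z=4
After step 3: x=4, z=1
Actual final x=4, z=1 ≠ expected x=4, z=-1.
Step 2 is the only position where a single-operation replacement can produce the expected result.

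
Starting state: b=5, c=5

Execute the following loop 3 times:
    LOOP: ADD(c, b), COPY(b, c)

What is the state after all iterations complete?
b=40, c=40

Iteration trace:
Start: b=5, c=5
After iteration 1: b=10, c=10
After iteration 2: b=20, c=20
After iteration 3: b=40, c=40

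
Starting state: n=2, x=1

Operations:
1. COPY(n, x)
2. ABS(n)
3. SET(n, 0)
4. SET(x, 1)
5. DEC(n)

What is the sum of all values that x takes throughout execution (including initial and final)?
6

Values of x at each step:
Initial: x = 1
After step 1: x = 1
After step 2: x = 1
After step 3: x = 1
After step 4: x = 1
After step 5: x = 1
Sum = 1 + 1 + 1 + 1 + 1 + 1 = 6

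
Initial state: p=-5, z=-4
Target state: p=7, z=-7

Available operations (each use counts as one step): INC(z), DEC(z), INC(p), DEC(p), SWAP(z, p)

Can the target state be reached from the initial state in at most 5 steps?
No

The target state cannot be reached within 5 steps.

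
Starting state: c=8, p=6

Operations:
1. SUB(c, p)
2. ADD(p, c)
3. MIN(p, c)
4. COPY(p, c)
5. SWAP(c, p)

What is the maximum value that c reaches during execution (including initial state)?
8

Values of c at each step:
Initial: c = 8 ← maximum
After step 1: c = 2
After step 2: c = 2
After step 3: c = 2
After step 4: c = 2
After step 5: c = 2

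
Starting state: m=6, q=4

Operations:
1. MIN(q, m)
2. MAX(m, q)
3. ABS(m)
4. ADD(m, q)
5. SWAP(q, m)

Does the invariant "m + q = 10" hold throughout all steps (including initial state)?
No, violated after step 4

The invariant is violated after step 4.

State at each step:
Initial: m=6, q=4
After step 1: m=6, q=4
After step 2: m=6, q=4
After step 3: m=6, q=4
After step 4: m=10, q=4
After step 5: m=4, q=10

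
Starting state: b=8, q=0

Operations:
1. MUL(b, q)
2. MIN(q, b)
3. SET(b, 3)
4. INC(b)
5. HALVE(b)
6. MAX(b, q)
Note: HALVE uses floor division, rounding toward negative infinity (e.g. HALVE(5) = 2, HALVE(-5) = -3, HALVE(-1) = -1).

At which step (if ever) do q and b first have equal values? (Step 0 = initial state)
Step 1

q and b first become equal after step 1.

Comparing values at each step:
Initial: q=0, b=8
After step 1: q=0, b=0 ← equal!
After step 2: q=0, b=0 ← equal!
After step 3: q=0, b=3
After step 4: q=0, b=4
After step 5: q=0, b=2
After step 6: q=0, b=2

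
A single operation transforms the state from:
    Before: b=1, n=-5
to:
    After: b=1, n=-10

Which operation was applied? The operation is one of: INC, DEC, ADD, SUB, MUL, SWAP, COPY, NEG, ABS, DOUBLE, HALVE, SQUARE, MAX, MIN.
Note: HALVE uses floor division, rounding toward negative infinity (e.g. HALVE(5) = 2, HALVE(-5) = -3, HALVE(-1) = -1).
DOUBLE(n)

Analyzing the change:
Before: b=1, n=-5
After: b=1, n=-10
Variable n changed from -5 to -10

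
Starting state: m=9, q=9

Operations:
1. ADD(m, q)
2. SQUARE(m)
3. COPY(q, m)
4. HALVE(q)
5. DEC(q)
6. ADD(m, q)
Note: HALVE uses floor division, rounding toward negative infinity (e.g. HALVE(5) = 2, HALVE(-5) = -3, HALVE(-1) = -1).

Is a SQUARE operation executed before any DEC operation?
Yes

First SQUARE: step 2
First DEC: step 5
Since 2 < 5, SQUARE comes first.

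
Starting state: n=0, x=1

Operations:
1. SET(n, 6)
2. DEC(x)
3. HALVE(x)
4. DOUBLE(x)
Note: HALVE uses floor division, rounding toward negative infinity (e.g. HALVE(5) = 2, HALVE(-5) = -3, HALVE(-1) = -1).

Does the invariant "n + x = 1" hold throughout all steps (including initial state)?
No, violated after step 1

The invariant is violated after step 1.

State at each step:
Initial: n=0, x=1
After step 1: n=6, x=1
After step 2: n=6, x=0
After step 3: n=6, x=0
After step 4: n=6, x=0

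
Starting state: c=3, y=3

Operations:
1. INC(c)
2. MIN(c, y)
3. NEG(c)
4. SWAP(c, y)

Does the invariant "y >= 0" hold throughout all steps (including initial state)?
No, violated after step 4

The invariant is violated after step 4.

State at each step:
Initial: c=3, y=3
After step 1: c=4, y=3
After step 2: c=3, y=3
After step 3: c=-3, y=3
After step 4: c=3, y=-3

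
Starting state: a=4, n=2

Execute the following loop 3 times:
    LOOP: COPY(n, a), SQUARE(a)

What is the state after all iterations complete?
a=65536, n=256

Iteration trace:
Start: a=4, n=2
After iteration 1: a=16, n=4
After iteration 2: a=256, n=16
After iteration 3: a=65536, n=256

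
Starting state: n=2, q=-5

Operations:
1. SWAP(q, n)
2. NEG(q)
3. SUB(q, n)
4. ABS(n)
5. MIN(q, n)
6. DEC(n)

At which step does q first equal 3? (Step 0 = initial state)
Step 3

Tracing q:
Initial: q = -5
After step 1: q = 2
After step 2: q = -2
After step 3: q = 3 ← first occurrence
After step 4: q = 3
After step 5: q = 3
After step 6: q = 3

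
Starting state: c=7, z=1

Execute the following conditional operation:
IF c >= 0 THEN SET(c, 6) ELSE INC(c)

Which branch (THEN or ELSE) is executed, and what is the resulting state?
Branch: THEN, Final state: c=6, z=1

Evaluating condition: c >= 0
c = 7
Condition is True, so THEN branch executes
After SET(c, 6): c=6, z=1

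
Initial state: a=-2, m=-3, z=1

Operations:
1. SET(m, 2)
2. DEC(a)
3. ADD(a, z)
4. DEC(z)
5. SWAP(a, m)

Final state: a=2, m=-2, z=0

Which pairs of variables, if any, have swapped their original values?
None

Comparing initial and final values:
m: -3 → -2
a: -2 → 2
z: 1 → 0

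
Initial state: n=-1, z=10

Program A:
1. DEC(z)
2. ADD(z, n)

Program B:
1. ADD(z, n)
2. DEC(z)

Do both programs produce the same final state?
Yes

Program A final state: n=-1, z=8
Program B final state: n=-1, z=8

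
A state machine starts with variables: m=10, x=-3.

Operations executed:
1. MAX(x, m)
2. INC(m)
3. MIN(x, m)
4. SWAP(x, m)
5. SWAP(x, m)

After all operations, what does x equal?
x = 10

Tracing execution:
Step 1: MAX(x, m) → x = 10
Step 2: INC(m) → x = 10
Step 3: MIN(x, m) → x = 10
Step 4: SWAP(x, m) → x = 11
Step 5: SWAP(x, m) → x = 10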